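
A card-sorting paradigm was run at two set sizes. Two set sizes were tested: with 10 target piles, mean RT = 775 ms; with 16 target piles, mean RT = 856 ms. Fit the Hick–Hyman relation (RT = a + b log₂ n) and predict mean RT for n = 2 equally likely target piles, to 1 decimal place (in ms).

Solve the two-equation system in a and b:
  b = (856 − 775) / (log₂ 16 − log₂ 10) = 81 / (4 − 3.3219) = 119.456 ms/bit
  a = 775 − 119.456 × 3.3219 = 378.175 ms
Then RT(2) = 378.175 + 119.456 × log₂ 2 = 378.175 + 119.456 × 1 ≈ 497.631 ms.

497.6 ms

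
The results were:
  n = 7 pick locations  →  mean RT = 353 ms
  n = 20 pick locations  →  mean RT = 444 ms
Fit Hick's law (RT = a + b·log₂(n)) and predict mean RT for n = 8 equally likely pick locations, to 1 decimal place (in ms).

364.6 ms

Solve the two-equation system in a and b:
  b = (444 − 353) / (log₂ 20 − log₂ 7) = 91 / (4.3219 − 2.8074) = 60.083 ms/bit
  a = 353 − 60.083 × 2.8074 = 184.326 ms
Then RT(8) = 184.326 + 60.083 × log₂ 8 = 184.326 + 60.083 × 3 ≈ 364.575 ms.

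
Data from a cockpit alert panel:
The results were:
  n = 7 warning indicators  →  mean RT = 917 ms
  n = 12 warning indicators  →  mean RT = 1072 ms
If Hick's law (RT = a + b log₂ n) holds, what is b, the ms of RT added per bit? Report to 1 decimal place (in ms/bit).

The slope on a log₂ axis is (1072 − 917) / (3.5850 − 2.8074) = 199.329 ms/bit.

199.3 ms/bit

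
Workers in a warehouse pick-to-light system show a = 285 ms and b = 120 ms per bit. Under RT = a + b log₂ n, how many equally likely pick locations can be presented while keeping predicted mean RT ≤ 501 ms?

3

120·log₂ n ≤ 501 − 285 = 216, giving log₂ n ≤ 1.8000 and n ≤ 3.482. The largest whole number is 3.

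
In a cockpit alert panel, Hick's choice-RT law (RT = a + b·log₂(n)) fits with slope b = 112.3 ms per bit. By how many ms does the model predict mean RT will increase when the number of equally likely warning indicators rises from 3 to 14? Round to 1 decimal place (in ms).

249.6 ms

Only the slope matters, since a is common to both: ΔRT = b·log₂(n₂/n₁).
log₂(14) − log₂(3) = 3.8074 − 1.5850 = 2.2224.
ΔRT = 112.3 × 2.2224 = 249.575 ms.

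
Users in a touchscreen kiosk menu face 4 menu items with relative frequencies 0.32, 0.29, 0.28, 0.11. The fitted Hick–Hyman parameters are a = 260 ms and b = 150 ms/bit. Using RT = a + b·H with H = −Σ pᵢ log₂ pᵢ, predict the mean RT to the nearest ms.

H = 0.32·log₂(1/0.32) + 0.29·log₂(1/0.29) + 0.28·log₂(1/0.28) + 0.11·log₂(1/0.11) = 1.9084 bits.
RT = 260 + 150 × 1.9084 = 546.27 ms.

546 ms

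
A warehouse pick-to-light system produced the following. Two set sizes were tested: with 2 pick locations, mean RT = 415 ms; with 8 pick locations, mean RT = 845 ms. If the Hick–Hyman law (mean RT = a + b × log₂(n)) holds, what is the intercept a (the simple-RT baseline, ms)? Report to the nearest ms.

200 ms

Slope: b = (845 − 415) / (log₂ 8 − log₂ 2) = 430/2.0000 = 215 ms/bit.
a = RT₁ − b·log₂ n₁ = 415 − 215 × 1 = 200.000 ms.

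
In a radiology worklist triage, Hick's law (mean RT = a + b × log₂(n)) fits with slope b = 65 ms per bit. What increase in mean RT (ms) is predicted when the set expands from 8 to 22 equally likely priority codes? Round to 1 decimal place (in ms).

ΔRT = (a + b log₂ n₂) − (a + b log₂ n₁) = b·(log₂ n₂ − log₂ n₁).
log₂(22) − log₂(8) = 4.4594 − 3 = 1.4594.
ΔRT = 65 × 1.4594 = 94.863 ms.

94.9 ms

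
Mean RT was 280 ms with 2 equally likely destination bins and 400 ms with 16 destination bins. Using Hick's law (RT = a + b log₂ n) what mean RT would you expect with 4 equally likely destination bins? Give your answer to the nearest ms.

320 ms

RT is linear in log₂ n, so two points fix the line:
  b = (400 − 280) / (log₂ 16 − log₂ 2) = 120 / (4 − 1) = 40 ms/bit
  a = 280 − 40 × 1 = 240 ms
Then RT(4) = 240 + 40 × log₂ 4 = 240 + 40 × 2 ≈ 320.000 ms.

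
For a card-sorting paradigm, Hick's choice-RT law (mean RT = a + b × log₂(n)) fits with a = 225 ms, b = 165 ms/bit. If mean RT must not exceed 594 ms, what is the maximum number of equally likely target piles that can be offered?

4

165·log₂ n ≤ 594 − 225 = 369, giving log₂ n ≤ 2.2364 and n ≤ 4.712. The largest whole number is 4.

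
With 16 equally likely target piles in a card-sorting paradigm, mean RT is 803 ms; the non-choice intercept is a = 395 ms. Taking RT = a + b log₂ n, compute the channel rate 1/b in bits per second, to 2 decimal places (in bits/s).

9.80 bits/s

Choice component = 803 − 395 = 408 ms over log₂(16) = 4 bits.
b = 408 / 4 = 102.000 ms/bit, so 1/b = 9.804 bits/s.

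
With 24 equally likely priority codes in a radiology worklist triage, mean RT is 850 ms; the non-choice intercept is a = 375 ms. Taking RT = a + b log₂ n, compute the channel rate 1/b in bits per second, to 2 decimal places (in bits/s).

Choice component = 850 − 375 = 475 ms over log₂(24) = 4.5850 bits.
b = 475 / 4.5850 = 103.600 ms/bit, so 1/b = 9.653 bits/s.

9.65 bits/s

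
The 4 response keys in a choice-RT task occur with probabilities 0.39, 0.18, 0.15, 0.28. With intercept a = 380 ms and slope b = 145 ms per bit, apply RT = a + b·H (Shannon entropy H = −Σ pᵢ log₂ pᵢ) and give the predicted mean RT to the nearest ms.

H = 0.39·log₂(1/0.39) + 0.18·log₂(1/0.18) + 0.15·log₂(1/0.15) + 0.28·log₂(1/0.28) = 1.8999 bits.
RT = 380 + 145 × 1.8999 = 655.48 ms.

655 ms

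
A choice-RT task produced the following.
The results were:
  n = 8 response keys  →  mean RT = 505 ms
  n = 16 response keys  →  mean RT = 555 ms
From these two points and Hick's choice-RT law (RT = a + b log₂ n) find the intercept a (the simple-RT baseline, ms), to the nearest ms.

The slope on a log₂ axis is (555 − 505) / (4 − 3) = 50 ms/bit.
Intercept: a = 505 − 50·log₂(8) = 355.000 ms.

355 ms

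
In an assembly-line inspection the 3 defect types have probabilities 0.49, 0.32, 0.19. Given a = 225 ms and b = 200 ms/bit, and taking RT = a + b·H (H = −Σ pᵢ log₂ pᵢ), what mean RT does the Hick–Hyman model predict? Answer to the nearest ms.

H = 0.49·log₂(1/0.49) + 0.32·log₂(1/0.32) + 0.19·log₂(1/0.19) = 1.4855 bits.
RT = 225 + 200 × 1.4855 = 522.11 ms.

522 ms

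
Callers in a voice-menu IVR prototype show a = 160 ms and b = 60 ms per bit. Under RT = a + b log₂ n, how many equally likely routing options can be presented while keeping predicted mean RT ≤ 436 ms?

24

Set 160 + 60·log₂ n ≤ 436 → log₂ n ≤ (436 − 160)/60 = 4.6000.
So n ≤ 2^4.6000 = 24.251; the largest integer n is 24.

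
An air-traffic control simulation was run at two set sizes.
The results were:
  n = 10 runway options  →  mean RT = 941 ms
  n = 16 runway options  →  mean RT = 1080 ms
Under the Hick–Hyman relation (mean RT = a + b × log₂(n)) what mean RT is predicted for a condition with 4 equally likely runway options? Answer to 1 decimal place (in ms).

Fit slope and intercept:
  b = (1080 − 941) / (log₂ 16 − log₂ 10) = 139 / (4 − 3.3219) = 204.993 ms/bit
  a = 941 − 204.993 × 3.3219 = 260.028 ms
Then RT(4) = 260.028 + 204.993 × log₂ 4 = 260.028 + 204.993 × 2 ≈ 670.014 ms.

670.0 ms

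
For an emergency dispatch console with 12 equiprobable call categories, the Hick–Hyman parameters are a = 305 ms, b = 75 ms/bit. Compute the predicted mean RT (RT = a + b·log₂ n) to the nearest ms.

log₂(12) = 3.5850 bits, so RT = 305 + 75 × 3.5850 ≈ 573.872 ms.

574 ms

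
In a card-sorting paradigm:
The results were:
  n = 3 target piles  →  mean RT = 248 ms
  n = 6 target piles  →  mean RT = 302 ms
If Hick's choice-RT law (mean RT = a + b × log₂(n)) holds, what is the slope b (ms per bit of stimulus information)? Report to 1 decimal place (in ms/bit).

Slope: b = (302 − 248) / (log₂ 6 − log₂ 3) = 54/1.0000 = 54.000 ms/bit.

54.0 ms/bit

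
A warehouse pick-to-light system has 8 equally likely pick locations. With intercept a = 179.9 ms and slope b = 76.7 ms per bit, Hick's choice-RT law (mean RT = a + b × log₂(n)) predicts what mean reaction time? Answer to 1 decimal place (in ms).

log₂(8) = 3 bits, so RT = 179.9 + 76.7 × 3 ≈ 410.000 ms.

410.0 ms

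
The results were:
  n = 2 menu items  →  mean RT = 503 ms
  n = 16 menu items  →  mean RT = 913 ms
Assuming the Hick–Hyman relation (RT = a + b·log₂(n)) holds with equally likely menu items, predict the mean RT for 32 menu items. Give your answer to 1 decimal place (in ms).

RT is linear in log₂ n, so two points fix the line:
  b = (913 − 503) / (log₂ 16 − log₂ 2) = 410 / (4 − 1) = 136.667 ms/bit
  a = 503 − 136.667 × 1 = 366.333 ms
Then RT(32) = 366.333 + 136.667 × log₂ 32 = 366.333 + 136.667 × 5 ≈ 1049.667 ms.

1049.7 ms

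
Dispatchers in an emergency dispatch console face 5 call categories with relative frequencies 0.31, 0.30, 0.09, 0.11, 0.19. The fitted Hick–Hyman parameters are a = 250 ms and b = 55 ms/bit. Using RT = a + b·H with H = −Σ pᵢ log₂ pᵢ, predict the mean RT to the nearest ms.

H = 0.31·log₂(1/0.31) + 0.30·log₂(1/0.30) + 0.09·log₂(1/0.09) + 0.11·log₂(1/0.11) + 0.19·log₂(1/0.19) = 2.1631 bits.
RT = 250 + 55 × 2.1631 = 368.97 ms.

369 ms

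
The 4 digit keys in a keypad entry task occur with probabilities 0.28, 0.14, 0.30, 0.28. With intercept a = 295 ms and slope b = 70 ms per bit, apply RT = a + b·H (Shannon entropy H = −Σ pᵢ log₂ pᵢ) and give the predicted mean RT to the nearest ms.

H = 0.28·log₂(1/0.28) + 0.14·log₂(1/0.14) + 0.30·log₂(1/0.30) + 0.28·log₂(1/0.28) = 1.9466 bits.
RT = 295 + 70 × 1.9466 = 431.26 ms.

431 ms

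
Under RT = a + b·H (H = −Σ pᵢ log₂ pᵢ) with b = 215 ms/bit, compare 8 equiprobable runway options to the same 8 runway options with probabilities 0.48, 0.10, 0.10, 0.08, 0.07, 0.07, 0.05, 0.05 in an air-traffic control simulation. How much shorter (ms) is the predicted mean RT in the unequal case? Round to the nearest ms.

Equiprobable entropy H₀ = log₂ 8 = 3.0000 bits.
Skewed entropy H = −Σ pᵢ log₂ pᵢ = 2.4335 bits.
ΔRT = b·(H₀ − H) = 215 × 0.5665 = 121.80 ms.

122 ms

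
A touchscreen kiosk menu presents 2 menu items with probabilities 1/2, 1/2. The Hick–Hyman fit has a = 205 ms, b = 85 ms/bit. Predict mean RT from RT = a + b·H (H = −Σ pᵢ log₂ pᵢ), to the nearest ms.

H = −Σ pᵢ log₂ pᵢ = 0.5·1 + 0.5·1 = 1.000 bits.
RT = 205 + 85 × 1.000 = 290.00 ms.

290 ms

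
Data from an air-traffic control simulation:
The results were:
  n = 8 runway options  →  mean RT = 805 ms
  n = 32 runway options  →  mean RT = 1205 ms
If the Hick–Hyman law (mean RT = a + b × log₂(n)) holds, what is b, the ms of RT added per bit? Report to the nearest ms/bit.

200 ms/bit

b = (RT₂ − RT₁)/(log₂ n₂ − log₂ n₁) = (1205 − 805)/(5 − 3) = 200 ms/bit.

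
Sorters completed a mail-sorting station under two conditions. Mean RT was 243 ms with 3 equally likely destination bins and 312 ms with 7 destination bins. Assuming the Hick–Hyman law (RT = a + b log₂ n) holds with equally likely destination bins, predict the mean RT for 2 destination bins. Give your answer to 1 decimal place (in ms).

210.0 ms

Fit slope and intercept:
  b = (312 − 243) / (log₂ 7 − log₂ 3) = 69 / (2.8074 − 1.5850) = 56.447 ms/bit
  a = 243 − 56.447 × 1.5850 = 153.534 ms
Then RT(2) = 153.534 + 56.447 × log₂ 2 = 153.534 + 56.447 × 1 ≈ 209.981 ms.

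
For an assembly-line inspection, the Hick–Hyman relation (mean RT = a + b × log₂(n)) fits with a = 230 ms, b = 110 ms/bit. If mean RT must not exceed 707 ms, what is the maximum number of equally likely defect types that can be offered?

20

Set 230 + 110·log₂ n ≤ 707 → log₂ n ≤ (707 − 230)/110 = 4.3364.
So n ≤ 2^4.3364 = 20.201; the largest integer n is 20.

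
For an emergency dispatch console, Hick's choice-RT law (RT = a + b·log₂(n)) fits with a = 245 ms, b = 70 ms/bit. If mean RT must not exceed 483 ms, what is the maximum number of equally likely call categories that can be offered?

10

Set 245 + 70·log₂ n ≤ 483 → log₂ n ≤ (483 − 245)/70 = 3.4000.
So n ≤ 2^3.4000 = 10.556; the largest integer n is 10.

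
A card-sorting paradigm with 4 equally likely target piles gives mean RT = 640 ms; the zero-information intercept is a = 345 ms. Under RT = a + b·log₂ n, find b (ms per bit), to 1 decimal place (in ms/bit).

b = (640 − 345) / log₂(4) = 295 / 2 = 147.500 ms/bit.

147.5 ms/bit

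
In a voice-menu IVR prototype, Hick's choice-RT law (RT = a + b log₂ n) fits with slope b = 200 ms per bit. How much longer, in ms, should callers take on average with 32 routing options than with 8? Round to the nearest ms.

The intercept a cancels: ΔRT = b·(log₂ n₂ − log₂ n₁) = b·log₂(n₂/n₁).
log₂(32) − log₂(8) = log₂(32/8) = log₂(4) = 2.
ΔRT = 200 × 2.0000 = 400.000 ms.

400 ms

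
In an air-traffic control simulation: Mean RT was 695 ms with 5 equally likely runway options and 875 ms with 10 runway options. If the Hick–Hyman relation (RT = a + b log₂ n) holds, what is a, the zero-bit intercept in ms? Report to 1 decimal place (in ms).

b = (RT₂ − RT₁)/(log₂ n₂ − log₂ n₁) = (875 − 695)/(3.3219 − 2.3219) = 180.000 ms/bit.
Intercept: a = 695 − 180.000·log₂(5) = 277.053 ms.

277.1 ms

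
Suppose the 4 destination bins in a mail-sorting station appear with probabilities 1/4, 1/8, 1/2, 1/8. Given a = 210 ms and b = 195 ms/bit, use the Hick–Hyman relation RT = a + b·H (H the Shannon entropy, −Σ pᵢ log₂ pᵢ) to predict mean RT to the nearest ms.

551 ms

Each term −pᵢ log₂ pᵢ: 0.25·2 + 0.125·3 + 0.5·1 + 0.125·3; summed, H = 1.750 bits.
Mean RT = a + bH = 210 + 195·1.750 = 551.25 ms.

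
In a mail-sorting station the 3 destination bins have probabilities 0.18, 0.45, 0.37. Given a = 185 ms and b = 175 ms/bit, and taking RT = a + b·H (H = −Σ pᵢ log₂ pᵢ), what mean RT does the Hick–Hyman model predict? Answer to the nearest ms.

Entropy contributions −pᵢ log₂ pᵢ: 0.4453, 0.5184, 0.5307; sum H = 1.4944 bits.
RT = a + bH = 185 + 175·1.4944 = 446.53 ms.

447 ms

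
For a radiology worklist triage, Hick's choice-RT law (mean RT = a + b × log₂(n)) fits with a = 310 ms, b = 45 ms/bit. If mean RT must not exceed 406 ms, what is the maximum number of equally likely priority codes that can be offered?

4

Set 310 + 45·log₂ n ≤ 406 → log₂ n ≤ (406 − 310)/45 = 2.1333.
So n ≤ 2^2.1333 = 4.387; the largest integer n is 4.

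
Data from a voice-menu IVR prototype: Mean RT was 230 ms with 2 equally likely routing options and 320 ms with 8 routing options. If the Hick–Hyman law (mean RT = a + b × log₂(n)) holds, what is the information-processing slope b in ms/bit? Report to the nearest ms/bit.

Slope: b = (320 − 230) / (log₂ 8 − log₂ 2) = 90/2.0000 = 45 ms/bit.

45 ms/bit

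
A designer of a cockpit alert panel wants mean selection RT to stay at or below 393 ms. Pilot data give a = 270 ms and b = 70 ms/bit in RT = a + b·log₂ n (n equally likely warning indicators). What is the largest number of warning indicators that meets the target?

70·log₂ n ≤ 393 − 270 = 123, giving log₂ n ≤ 1.7571 and n ≤ 3.380. The largest whole number is 3.

3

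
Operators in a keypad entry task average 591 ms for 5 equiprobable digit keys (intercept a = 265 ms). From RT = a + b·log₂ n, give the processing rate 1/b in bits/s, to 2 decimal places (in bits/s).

7.12 bits/s

Choice component = 591 − 265 = 326 ms over log₂(5) = 2.3219 bits.
b = 326 / 2.3219 = 140.401 ms/bit, so 1/b = 7.122 bits/s.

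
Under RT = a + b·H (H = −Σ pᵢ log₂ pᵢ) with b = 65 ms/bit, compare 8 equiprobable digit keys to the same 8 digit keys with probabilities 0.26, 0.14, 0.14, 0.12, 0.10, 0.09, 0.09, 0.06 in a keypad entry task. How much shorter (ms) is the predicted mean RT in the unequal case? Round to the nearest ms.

9 ms

The RT saving is b·ΔH. Equiprobable H₀ = log₂(8) = 3.0000 bits; with the given probabilities H = 2.8676 bits.
b·(H₀ − H) = 65 × (3.0000 − 2.8676) = 8.61 ms.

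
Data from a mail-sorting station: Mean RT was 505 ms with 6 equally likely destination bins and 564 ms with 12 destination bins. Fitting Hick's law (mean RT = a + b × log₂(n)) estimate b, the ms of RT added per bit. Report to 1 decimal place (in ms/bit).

b = (RT₂ − RT₁)/(log₂ n₂ − log₂ n₁) = (564 − 505)/(3.5850 − 2.5850) = 59.000 ms/bit.

59.0 ms/bit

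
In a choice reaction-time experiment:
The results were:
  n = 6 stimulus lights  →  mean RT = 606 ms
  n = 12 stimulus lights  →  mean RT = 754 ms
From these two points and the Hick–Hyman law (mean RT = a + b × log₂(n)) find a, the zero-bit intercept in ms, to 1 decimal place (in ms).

Slope: b = (754 − 606) / (log₂ 12 − log₂ 6) = 148/1.0000 = 148.000 ms/bit.
a = RT₁ − b·log₂ n₁ = 606 − 148.000 × 2.5850 = 223.426 ms.

223.4 ms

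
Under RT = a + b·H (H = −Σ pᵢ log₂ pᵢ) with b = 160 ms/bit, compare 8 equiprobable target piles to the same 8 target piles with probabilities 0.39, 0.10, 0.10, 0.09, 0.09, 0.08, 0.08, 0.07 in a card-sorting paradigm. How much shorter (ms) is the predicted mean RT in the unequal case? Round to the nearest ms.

Equiprobable entropy H₀ = log₂ 8 = 3.0000 bits.
Skewed entropy H = −Σ pᵢ log₂ pᵢ = 2.6711 bits.
ΔRT = b·(H₀ − H) = 160 × 0.3289 = 52.63 ms.

53 ms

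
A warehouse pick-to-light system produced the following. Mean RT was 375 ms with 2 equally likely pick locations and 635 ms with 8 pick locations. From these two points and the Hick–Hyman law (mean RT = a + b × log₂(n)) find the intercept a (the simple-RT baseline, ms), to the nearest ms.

245 ms

Slope: b = (635 − 375) / (log₂ 8 − log₂ 2) = 260/2.0000 = 130 ms/bit.
a = RT₁ − b·log₂ n₁ = 375 − 130 × 1 = 245.000 ms.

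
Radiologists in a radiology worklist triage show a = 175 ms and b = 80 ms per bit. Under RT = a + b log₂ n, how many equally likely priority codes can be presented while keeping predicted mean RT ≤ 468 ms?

12

80·log₂ n ≤ 468 − 175 = 293, giving log₂ n ≤ 3.6625 and n ≤ 12.663. The largest whole number is 12.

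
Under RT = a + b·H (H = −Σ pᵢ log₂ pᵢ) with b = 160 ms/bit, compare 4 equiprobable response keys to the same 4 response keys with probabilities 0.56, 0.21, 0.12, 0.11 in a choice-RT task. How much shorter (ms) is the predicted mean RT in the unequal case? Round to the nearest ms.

The RT saving is b·ΔH. Equiprobable H₀ = log₂(4) = 2.0000 bits; with the given probabilities H = 1.6586 bits.
b·(H₀ − H) = 160 × (2.0000 − 1.6586) = 54.62 ms.

55 ms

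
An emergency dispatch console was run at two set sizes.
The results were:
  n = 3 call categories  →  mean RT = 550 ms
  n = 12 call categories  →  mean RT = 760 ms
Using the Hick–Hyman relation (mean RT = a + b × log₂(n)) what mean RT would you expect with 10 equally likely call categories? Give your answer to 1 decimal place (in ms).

732.4 ms

With log₂ n on the abscissa the relation is linear; from the two conditions:
  b = (760 − 550) / (log₂ 12 − log₂ 3) = 210 / (3.5850 − 1.5850) = 105.000 ms/bit
  a = 550 − 105.000 × 1.5850 = 383.579 ms
Then RT(10) = 383.579 + 105.000 × log₂ 10 = 383.579 + 105.000 × 3.3219 ≈ 732.381 ms.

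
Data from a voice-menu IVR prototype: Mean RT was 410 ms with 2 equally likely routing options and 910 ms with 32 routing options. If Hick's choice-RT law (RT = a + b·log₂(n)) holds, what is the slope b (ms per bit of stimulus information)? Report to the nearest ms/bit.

Slope: b = (910 − 410) / (log₂ 32 − log₂ 2) = 500/4.0000 = 125 ms/bit.

125 ms/bit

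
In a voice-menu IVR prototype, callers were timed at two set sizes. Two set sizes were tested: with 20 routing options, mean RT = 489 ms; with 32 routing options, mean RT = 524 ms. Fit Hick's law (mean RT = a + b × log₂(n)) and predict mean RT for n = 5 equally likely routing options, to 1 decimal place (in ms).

385.8 ms

With log₂ n on the abscissa the relation is linear; from the two conditions:
  b = (524 − 489) / (log₂ 32 − log₂ 20) = 35 / (5 − 4.3219) = 51.617 ms/bit
  a = 489 − 51.617 × 4.3219 = 265.915 ms
Then RT(5) = 265.915 + 51.617 × log₂ 5 = 265.915 + 51.617 × 2.3219 ≈ 385.766 ms.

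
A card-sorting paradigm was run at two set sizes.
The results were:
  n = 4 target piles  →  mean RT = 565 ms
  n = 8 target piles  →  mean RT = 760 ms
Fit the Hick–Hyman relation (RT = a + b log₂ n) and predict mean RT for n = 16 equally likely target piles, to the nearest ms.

Fit slope and intercept:
  b = (760 − 565) / (log₂ 8 − log₂ 4) = 195 / (3 − 2) = 195 ms/bit
  a = 565 − 195 × 2 = 175 ms
Then RT(16) = 175 + 195 × log₂ 16 = 175 + 195 × 4 ≈ 955.000 ms.

955 ms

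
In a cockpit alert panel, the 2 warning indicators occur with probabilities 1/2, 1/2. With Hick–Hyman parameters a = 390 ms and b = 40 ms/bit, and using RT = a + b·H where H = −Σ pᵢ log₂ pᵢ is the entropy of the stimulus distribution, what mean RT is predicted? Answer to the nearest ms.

430 ms

H = −Σ pᵢ log₂ pᵢ = 0.5·1 + 0.5·1 = 1.000 bits.
RT = 390 + 40 × 1.000 = 430.00 ms.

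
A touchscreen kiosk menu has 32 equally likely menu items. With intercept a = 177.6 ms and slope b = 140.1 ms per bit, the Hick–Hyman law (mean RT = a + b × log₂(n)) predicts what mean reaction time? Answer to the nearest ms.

878 ms

log₂(32) = 5 bits, so RT = 177.6 + 140.1 × 5 ≈ 878.100 ms.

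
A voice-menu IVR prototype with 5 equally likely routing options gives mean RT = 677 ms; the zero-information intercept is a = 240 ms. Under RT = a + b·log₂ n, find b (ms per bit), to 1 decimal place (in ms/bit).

log₂(5) = 2.3219 bits.
b = (RT − a)/log₂ n = (677 − 240) / 2.3219 = 188.206 ms/bit.

188.2 ms/bit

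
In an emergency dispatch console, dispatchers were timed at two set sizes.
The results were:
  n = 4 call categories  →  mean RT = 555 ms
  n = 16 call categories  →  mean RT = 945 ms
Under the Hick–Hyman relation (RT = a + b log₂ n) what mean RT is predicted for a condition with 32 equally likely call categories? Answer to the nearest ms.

With log₂ n on the abscissa the relation is linear; from the two conditions:
  b = (945 − 555) / (log₂ 16 − log₂ 4) = 390 / (4 − 2) = 195 ms/bit
  a = 555 − 195 × 2 = 165 ms
Then RT(32) = 165 + 195 × log₂ 32 = 165 + 195 × 5 ≈ 1140.000 ms.

1140 ms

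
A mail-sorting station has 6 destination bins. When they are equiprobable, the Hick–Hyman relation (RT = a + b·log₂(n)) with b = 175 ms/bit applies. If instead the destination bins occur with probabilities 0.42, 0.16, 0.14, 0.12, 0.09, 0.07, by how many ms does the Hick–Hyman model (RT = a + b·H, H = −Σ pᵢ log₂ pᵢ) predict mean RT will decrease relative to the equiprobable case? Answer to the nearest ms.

Equiprobable entropy H₀ = log₂ 6 = 2.5850 bits.
Skewed entropy H = −Σ pᵢ log₂ pᵢ = 2.2940 bits.
ΔRT = b·(H₀ − H) = 175 × 0.2909 = 50.91 ms.

51 ms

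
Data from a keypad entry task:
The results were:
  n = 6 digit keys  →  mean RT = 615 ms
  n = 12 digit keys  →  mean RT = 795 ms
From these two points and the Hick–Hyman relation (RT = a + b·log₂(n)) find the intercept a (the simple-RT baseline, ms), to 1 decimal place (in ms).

The slope on a log₂ axis is (795 − 615) / (3.5850 − 2.5850) = 180.000 ms/bit.
a = RT₁ − b·log₂ n₁ = 615 − 180.000 × 2.5850 = 149.707 ms.

149.7 ms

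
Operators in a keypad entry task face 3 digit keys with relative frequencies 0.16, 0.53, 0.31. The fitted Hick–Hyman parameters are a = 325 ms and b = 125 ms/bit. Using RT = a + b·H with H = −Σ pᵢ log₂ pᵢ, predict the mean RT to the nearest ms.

Entropy contributions −pᵢ log₂ pᵢ: 0.4230, 0.4854, 0.5238; sum H = 1.4323 bits.
RT = a + bH = 325 + 125·1.4323 = 504.03 ms.

504 ms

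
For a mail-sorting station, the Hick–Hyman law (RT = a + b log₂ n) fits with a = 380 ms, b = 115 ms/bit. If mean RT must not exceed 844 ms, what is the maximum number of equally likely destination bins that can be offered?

Set 380 + 115·log₂ n ≤ 844 → log₂ n ≤ (844 − 380)/115 = 4.0348.
So n ≤ 2^4.0348 = 16.390; the largest integer n is 16.

16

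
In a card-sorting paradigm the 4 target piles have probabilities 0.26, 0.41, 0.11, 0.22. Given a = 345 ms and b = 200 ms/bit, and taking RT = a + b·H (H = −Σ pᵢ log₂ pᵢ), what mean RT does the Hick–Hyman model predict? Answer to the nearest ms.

H = 0.26·log₂(1/0.26) + 0.41·log₂(1/0.41) + 0.11·log₂(1/0.11) + 0.22·log₂(1/0.22) = 1.8635 bits.
RT = 345 + 200 × 1.8635 = 717.71 ms.

718 ms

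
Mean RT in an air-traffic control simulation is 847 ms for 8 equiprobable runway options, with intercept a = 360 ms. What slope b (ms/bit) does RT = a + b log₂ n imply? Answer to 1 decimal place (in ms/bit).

log₂(8) = 3 bits.
b = (RT − a)/log₂ n = (847 − 360) / 3 = 162.333 ms/bit.

162.3 ms/bit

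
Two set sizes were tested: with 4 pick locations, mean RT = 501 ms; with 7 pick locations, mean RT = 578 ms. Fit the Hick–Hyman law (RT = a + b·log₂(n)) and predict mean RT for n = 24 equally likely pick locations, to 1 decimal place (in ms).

747.5 ms

Solve the two-equation system in a and b:
  b = (578 − 501) / (log₂ 7 − log₂ 4) = 77 / (2.8074 − 2) = 95.373 ms/bit
  a = 501 − 95.373 × 2 = 310.254 ms
Then RT(24) = 310.254 + 95.373 × log₂ 24 = 310.254 + 95.373 × 4.5850 ≈ 747.536 ms.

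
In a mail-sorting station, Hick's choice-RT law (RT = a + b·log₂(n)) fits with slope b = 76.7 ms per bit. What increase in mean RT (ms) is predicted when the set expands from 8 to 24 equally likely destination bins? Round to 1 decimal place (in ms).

121.6 ms

ΔRT = (a + b log₂ n₂) − (a + b log₂ n₁) = b·(log₂ n₂ − log₂ n₁).
log₂(24) − log₂(8) = 4.5850 − 3 = 1.5850.
ΔRT = 76.7 × 1.5850 = 121.567 ms.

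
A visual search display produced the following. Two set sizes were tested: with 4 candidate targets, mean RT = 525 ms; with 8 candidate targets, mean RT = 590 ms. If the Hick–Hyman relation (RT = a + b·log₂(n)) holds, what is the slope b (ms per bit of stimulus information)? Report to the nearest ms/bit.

b = (RT₂ − RT₁)/(log₂ n₂ − log₂ n₁) = (590 − 525)/(3 − 2) = 65 ms/bit.

65 ms/bit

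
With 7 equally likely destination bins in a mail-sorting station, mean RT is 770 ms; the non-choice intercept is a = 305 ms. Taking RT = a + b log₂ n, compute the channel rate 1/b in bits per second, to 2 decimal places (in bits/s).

Choice component = 770 − 305 = 465 ms over log₂(7) = 2.8074 bits.
b = 465 / 2.8074 = 165.636 ms/bit, so 1/b = 6.037 bits/s.

6.04 bits/s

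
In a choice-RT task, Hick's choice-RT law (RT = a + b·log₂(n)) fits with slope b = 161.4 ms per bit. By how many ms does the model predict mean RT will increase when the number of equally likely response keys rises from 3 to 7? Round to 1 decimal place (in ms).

197.3 ms

The intercept a cancels: ΔRT = b·(log₂ n₂ − log₂ n₁) = b·log₂(n₂/n₁).
log₂(7) − log₂(3) = 2.8074 − 1.5850 = 1.2224.
ΔRT = 161.4 × 1.2224 = 197.294 ms.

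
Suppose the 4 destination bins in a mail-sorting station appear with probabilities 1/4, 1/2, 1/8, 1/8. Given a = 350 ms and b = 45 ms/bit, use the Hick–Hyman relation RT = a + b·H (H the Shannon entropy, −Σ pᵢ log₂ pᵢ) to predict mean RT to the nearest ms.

429 ms

H = −Σ pᵢ log₂ pᵢ = 0.25·2 + 0.5·1 + 0.125·3 + 0.125·3 = 1.750 bits.
RT = 350 + 45 × 1.750 = 428.75 ms.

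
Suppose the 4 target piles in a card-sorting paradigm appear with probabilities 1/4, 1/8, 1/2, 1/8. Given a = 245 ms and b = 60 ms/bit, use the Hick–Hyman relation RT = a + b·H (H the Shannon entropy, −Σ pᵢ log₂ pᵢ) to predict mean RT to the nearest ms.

H = −Σ pᵢ log₂ pᵢ = 0.25·2 + 0.125·3 + 0.5·1 + 0.125·3 = 1.750 bits.
RT = 245 + 60 × 1.750 = 350.00 ms.

350 ms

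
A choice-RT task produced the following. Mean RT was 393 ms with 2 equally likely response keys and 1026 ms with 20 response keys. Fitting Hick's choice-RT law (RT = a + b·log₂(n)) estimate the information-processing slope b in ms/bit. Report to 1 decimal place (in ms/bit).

190.6 ms/bit

The slope on a log₂ axis is (1026 − 393) / (4.3219 − 1) = 190.552 ms/bit.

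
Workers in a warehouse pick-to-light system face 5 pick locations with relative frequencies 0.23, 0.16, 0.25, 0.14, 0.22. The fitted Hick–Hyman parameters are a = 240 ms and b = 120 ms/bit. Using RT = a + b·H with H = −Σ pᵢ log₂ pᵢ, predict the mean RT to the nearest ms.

H = 0.23·log₂(1/0.23) + 0.16·log₂(1/0.16) + 0.25·log₂(1/0.25) + 0.14·log₂(1/0.14) + 0.22·log₂(1/0.22) = 2.2884 bits.
RT = 240 + 120 × 2.2884 = 514.60 ms.

515 ms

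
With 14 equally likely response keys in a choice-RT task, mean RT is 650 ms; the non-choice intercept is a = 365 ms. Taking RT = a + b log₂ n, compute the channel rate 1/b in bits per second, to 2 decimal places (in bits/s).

13.36 bits/s

Choice component = 650 − 365 = 285 ms over log₂(14) = 3.8074 bits.
b = 285 / 3.8074 = 74.855 ms/bit, so 1/b = 13.359 bits/s.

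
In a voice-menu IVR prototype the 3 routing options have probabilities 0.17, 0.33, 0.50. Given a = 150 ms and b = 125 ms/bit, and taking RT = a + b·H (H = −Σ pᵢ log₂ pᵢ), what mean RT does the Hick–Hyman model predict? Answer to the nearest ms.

333 ms

Entropy contributions −pᵢ log₂ pᵢ: 0.4346, 0.5278, 0.5000; sum H = 1.4624 bits.
RT = a + bH = 150 + 125·1.4624 = 332.80 ms.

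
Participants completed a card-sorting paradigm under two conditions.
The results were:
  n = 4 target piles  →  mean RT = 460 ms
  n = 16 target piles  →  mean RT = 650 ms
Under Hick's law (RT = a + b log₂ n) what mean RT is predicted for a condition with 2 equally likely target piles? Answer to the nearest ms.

365 ms

Solve the two-equation system in a and b:
  b = (650 − 460) / (log₂ 16 − log₂ 4) = 190 / (4 − 2) = 95 ms/bit
  a = 460 − 95 × 2 = 270 ms
Then RT(2) = 270 + 95 × log₂ 2 = 270 + 95 × 1 ≈ 365.000 ms.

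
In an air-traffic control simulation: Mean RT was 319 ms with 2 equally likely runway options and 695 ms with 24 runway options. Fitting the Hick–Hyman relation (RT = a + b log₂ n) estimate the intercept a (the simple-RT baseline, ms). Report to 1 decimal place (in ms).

214.1 ms

b = (RT₂ − RT₁)/(log₂ n₂ − log₂ n₁) = (695 − 319)/(4.5850 − 1) = 104.883 ms/bit.
a = RT₁ − b·log₂ n₁ = 319 − 104.883 × 1 = 214.117 ms.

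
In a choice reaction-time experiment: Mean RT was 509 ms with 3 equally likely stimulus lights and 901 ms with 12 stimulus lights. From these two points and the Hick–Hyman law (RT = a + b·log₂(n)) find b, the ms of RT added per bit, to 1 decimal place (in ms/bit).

196.0 ms/bit

The slope on a log₂ axis is (901 − 509) / (3.5850 − 1.5850) = 196.000 ms/bit.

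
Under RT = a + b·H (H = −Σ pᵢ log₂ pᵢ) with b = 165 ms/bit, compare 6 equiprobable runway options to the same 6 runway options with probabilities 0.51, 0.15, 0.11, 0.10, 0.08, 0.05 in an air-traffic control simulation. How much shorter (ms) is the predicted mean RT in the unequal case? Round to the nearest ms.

The RT saving is b·ΔH. Equiprobable H₀ = log₂(6) = 2.5850 bits; with the given probabilities H = 2.0961 bits.
b·(H₀ − H) = 165 × (2.5850 − 2.0961) = 80.67 ms.

81 ms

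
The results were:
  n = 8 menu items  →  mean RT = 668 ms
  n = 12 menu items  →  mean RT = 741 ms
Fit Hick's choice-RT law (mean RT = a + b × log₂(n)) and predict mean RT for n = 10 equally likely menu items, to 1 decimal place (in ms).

Solve the two-equation system in a and b:
  b = (741 − 668) / (log₂ 12 − log₂ 8) = 73 / (3.5850 − 3) = 124.794 ms/bit
  a = 668 − 124.794 × 3 = 293.617 ms
Then RT(10) = 293.617 + 124.794 × log₂ 10 = 293.617 + 124.794 × 3.3219 ≈ 708.175 ms.

708.2 ms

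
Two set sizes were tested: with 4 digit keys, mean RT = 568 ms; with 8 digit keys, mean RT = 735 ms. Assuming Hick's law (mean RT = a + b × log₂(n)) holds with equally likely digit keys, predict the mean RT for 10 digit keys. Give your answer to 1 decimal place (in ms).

788.8 ms

With log₂ n on the abscissa the relation is linear; from the two conditions:
  b = (735 − 568) / (log₂ 8 − log₂ 4) = 167 / (3 − 2) = 167.000 ms/bit
  a = 568 − 167.000 × 2 = 234.000 ms
Then RT(10) = 234.000 + 167.000 × log₂ 10 = 234.000 + 167.000 × 3.3219 ≈ 788.762 ms.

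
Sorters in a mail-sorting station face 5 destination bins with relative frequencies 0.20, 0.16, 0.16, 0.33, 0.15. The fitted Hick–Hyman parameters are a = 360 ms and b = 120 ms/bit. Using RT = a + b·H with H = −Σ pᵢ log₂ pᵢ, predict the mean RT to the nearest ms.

630 ms

Entropy contributions −pᵢ log₂ pᵢ: 0.4644, 0.4230, 0.4230, 0.5278, 0.4105; sum H = 2.2488 bits.
RT = a + bH = 360 + 120·2.2488 = 629.85 ms.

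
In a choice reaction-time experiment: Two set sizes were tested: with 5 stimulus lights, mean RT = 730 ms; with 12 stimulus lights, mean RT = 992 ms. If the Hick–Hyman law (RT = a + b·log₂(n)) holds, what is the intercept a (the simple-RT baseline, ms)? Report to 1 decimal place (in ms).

248.3 ms

The slope on a log₂ axis is (992 − 730) / (3.5850 − 2.3219) = 207.437 ms/bit.
a = RT₁ − b·log₂ n₁ = 730 − 207.437 × 2.3219 = 248.346 ms.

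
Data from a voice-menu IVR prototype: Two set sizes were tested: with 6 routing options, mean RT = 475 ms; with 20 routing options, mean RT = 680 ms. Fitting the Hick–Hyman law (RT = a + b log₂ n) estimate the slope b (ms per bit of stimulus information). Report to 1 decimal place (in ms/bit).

Slope: b = (680 − 475) / (log₂ 20 − log₂ 6) = 205/1.7370 = 118.022 ms/bit.

118.0 ms/bit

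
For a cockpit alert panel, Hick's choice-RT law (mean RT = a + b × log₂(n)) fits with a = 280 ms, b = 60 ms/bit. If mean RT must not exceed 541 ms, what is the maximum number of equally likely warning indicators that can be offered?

60·log₂ n ≤ 541 − 280 = 261, giving log₂ n ≤ 4.3500 and n ≤ 20.393. The largest whole number is 20.

20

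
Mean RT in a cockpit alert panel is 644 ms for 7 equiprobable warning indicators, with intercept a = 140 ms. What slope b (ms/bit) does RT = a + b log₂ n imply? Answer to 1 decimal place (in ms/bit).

179.5 ms/bit

log₂(7) = 2.8074 bits.
b = (RT − a)/log₂ n = (644 − 140) / 2.8074 = 179.528 ms/bit.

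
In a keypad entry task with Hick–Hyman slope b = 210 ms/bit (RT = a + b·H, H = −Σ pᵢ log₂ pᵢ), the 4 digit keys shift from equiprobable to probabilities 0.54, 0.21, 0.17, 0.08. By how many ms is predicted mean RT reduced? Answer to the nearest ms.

The RT saving is b·ΔH. Equiprobable H₀ = log₂(4) = 2.0000 bits; with the given probabilities H = 1.6790 bits.
b·(H₀ − H) = 210 × (2.0000 − 1.6790) = 67.42 ms.

67 ms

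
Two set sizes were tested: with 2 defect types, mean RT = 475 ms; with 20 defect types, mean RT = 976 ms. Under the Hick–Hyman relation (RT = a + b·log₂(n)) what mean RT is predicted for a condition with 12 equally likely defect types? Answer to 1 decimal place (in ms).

With log₂ n on the abscissa the relation is linear; from the two conditions:
  b = (976 − 475) / (log₂ 20 − log₂ 2) = 501 / (4.3219 − 1) = 150.816 ms/bit
  a = 475 − 150.816 × 1 = 324.184 ms
Then RT(12) = 324.184 + 150.816 × log₂ 12 = 324.184 + 150.816 × 3.5850 ≈ 864.854 ms.

864.9 ms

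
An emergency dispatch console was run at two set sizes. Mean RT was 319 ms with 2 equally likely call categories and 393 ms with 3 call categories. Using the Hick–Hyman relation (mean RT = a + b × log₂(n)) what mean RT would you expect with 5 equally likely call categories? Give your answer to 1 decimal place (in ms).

486.2 ms

RT is linear in log₂ n, so two points fix the line:
  b = (393 − 319) / (log₂ 3 − log₂ 2) = 74 / (1.5850 − 1) = 126.504 ms/bit
  a = 319 − 126.504 × 1 = 192.496 ms
Then RT(5) = 192.496 + 126.504 × log₂ 5 = 192.496 + 126.504 × 2.3219 ≈ 486.229 ms.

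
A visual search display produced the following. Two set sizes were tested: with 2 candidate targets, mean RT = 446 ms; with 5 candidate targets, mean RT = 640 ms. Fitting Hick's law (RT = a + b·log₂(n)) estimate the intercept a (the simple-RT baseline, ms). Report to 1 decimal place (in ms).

The slope on a log₂ axis is (640 − 446) / (2.3219 − 1) = 146.755 ms/bit.
a = RT₁ − b·log₂ n₁ = 446 − 146.755 × 1 = 299.245 ms.

299.2 ms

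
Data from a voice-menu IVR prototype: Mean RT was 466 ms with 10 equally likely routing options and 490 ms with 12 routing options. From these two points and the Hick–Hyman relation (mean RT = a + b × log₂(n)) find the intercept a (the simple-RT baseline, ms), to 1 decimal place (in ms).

b = (RT₂ − RT₁)/(log₂ n₂ − log₂ n₁) = (490 − 466)/(3.5850 − 3.3219) = 91.243 ms/bit.
Intercept: a = 466 − 91.243·log₂(10) = 162.898 ms.

162.9 ms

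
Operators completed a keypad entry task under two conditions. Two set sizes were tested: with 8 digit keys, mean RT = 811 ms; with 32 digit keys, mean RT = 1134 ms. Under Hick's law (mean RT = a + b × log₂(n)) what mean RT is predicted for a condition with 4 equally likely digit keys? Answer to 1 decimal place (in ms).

649.5 ms

With log₂ n on the abscissa the relation is linear; from the two conditions:
  b = (1134 − 811) / (log₂ 32 − log₂ 8) = 323 / (5 − 3) = 161.500 ms/bit
  a = 811 − 161.500 × 3 = 326.500 ms
Then RT(4) = 326.500 + 161.500 × log₂ 4 = 326.500 + 161.500 × 2 ≈ 649.500 ms.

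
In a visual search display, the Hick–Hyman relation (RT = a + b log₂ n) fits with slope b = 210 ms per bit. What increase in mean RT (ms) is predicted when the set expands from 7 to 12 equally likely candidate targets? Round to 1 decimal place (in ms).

ΔRT = (a + b log₂ n₂) − (a + b log₂ n₁) = b·(log₂ n₂ − log₂ n₁).
log₂(12) − log₂(7) = 3.5850 − 2.8074 = 0.7776.
ΔRT = 210 × 0.7776 = 163.298 ms.

163.3 ms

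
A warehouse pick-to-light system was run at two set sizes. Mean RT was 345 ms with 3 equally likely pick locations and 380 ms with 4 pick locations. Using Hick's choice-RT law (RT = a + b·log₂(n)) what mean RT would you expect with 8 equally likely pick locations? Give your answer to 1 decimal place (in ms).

RT is linear in log₂ n, so two points fix the line:
  b = (380 − 345) / (log₂ 4 − log₂ 3) = 35 / (2 − 1.5850) = 84.330 ms/bit
  a = 345 − 84.330 × 1.5850 = 211.341 ms
Then RT(8) = 211.341 + 84.330 × log₂ 8 = 211.341 + 84.330 × 3 ≈ 464.330 ms.

464.3 ms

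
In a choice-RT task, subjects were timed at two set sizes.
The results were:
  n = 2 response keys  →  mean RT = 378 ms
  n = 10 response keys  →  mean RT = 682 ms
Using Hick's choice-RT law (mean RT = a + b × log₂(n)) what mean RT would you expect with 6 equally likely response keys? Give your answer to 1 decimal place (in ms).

585.5 ms

Solve the two-equation system in a and b:
  b = (682 − 378) / (log₂ 10 − log₂ 2) = 304 / (3.3219 − 1) = 130.926 ms/bit
  a = 378 − 130.926 × 1 = 247.074 ms
Then RT(6) = 247.074 + 130.926 × log₂ 6 = 247.074 + 130.926 × 2.5850 ≈ 585.512 ms.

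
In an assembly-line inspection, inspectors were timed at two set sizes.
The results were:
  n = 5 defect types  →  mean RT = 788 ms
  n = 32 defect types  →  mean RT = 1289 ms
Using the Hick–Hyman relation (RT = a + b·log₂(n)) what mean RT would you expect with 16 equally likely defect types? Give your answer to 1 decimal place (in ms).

1101.9 ms

Fit slope and intercept:
  b = (1289 − 788) / (log₂ 32 − log₂ 5) = 501 / (5 − 2.3219) = 187.075 ms/bit
  a = 788 − 187.075 × 2.3219 = 353.626 ms
Then RT(16) = 353.626 + 187.075 × log₂ 16 = 353.626 + 187.075 × 4 ≈ 1101.925 ms.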